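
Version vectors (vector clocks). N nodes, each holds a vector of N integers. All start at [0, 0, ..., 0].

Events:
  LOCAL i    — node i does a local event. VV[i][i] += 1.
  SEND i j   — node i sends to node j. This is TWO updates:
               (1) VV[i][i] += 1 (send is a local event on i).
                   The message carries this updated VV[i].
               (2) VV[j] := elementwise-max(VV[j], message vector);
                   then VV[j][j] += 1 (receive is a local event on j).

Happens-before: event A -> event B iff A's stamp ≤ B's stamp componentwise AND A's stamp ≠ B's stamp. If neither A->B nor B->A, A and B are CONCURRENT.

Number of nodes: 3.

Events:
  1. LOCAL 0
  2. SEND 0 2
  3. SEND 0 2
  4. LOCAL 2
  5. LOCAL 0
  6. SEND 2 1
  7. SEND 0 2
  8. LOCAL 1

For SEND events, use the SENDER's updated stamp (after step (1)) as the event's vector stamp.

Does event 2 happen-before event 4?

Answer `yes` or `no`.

Initial: VV[0]=[0, 0, 0]
Initial: VV[1]=[0, 0, 0]
Initial: VV[2]=[0, 0, 0]
Event 1: LOCAL 0: VV[0][0]++ -> VV[0]=[1, 0, 0]
Event 2: SEND 0->2: VV[0][0]++ -> VV[0]=[2, 0, 0], msg_vec=[2, 0, 0]; VV[2]=max(VV[2],msg_vec) then VV[2][2]++ -> VV[2]=[2, 0, 1]
Event 3: SEND 0->2: VV[0][0]++ -> VV[0]=[3, 0, 0], msg_vec=[3, 0, 0]; VV[2]=max(VV[2],msg_vec) then VV[2][2]++ -> VV[2]=[3, 0, 2]
Event 4: LOCAL 2: VV[2][2]++ -> VV[2]=[3, 0, 3]
Event 5: LOCAL 0: VV[0][0]++ -> VV[0]=[4, 0, 0]
Event 6: SEND 2->1: VV[2][2]++ -> VV[2]=[3, 0, 4], msg_vec=[3, 0, 4]; VV[1]=max(VV[1],msg_vec) then VV[1][1]++ -> VV[1]=[3, 1, 4]
Event 7: SEND 0->2: VV[0][0]++ -> VV[0]=[5, 0, 0], msg_vec=[5, 0, 0]; VV[2]=max(VV[2],msg_vec) then VV[2][2]++ -> VV[2]=[5, 0, 5]
Event 8: LOCAL 1: VV[1][1]++ -> VV[1]=[3, 2, 4]
Event 2 stamp: [2, 0, 0]
Event 4 stamp: [3, 0, 3]
[2, 0, 0] <= [3, 0, 3]? True. Equal? False. Happens-before: True

Answer: yes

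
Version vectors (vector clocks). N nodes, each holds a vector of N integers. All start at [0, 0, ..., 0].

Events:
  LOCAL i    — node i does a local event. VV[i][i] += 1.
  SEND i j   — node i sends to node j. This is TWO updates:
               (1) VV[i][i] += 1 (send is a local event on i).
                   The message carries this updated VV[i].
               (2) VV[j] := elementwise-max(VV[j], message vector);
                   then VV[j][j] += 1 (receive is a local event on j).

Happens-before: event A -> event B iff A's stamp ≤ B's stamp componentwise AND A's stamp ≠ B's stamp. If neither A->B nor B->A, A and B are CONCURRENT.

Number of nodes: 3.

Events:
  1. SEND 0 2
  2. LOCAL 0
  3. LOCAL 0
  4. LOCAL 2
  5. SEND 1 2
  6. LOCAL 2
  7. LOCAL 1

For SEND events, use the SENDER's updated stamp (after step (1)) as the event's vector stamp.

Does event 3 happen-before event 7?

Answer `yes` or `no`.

Answer: no

Derivation:
Initial: VV[0]=[0, 0, 0]
Initial: VV[1]=[0, 0, 0]
Initial: VV[2]=[0, 0, 0]
Event 1: SEND 0->2: VV[0][0]++ -> VV[0]=[1, 0, 0], msg_vec=[1, 0, 0]; VV[2]=max(VV[2],msg_vec) then VV[2][2]++ -> VV[2]=[1, 0, 1]
Event 2: LOCAL 0: VV[0][0]++ -> VV[0]=[2, 0, 0]
Event 3: LOCAL 0: VV[0][0]++ -> VV[0]=[3, 0, 0]
Event 4: LOCAL 2: VV[2][2]++ -> VV[2]=[1, 0, 2]
Event 5: SEND 1->2: VV[1][1]++ -> VV[1]=[0, 1, 0], msg_vec=[0, 1, 0]; VV[2]=max(VV[2],msg_vec) then VV[2][2]++ -> VV[2]=[1, 1, 3]
Event 6: LOCAL 2: VV[2][2]++ -> VV[2]=[1, 1, 4]
Event 7: LOCAL 1: VV[1][1]++ -> VV[1]=[0, 2, 0]
Event 3 stamp: [3, 0, 0]
Event 7 stamp: [0, 2, 0]
[3, 0, 0] <= [0, 2, 0]? False. Equal? False. Happens-before: False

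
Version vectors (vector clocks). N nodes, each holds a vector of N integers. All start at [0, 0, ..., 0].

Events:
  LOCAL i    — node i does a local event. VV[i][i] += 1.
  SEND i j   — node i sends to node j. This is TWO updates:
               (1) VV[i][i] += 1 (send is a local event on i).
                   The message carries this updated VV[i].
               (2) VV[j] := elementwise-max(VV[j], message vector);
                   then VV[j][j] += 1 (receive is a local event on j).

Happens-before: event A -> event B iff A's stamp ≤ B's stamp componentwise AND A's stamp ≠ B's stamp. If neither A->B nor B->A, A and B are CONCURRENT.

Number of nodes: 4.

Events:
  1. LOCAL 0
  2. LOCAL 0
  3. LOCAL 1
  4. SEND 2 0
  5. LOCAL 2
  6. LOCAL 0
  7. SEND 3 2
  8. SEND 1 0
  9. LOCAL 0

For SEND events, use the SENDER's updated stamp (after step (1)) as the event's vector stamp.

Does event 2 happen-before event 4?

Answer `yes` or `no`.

Initial: VV[0]=[0, 0, 0, 0]
Initial: VV[1]=[0, 0, 0, 0]
Initial: VV[2]=[0, 0, 0, 0]
Initial: VV[3]=[0, 0, 0, 0]
Event 1: LOCAL 0: VV[0][0]++ -> VV[0]=[1, 0, 0, 0]
Event 2: LOCAL 0: VV[0][0]++ -> VV[0]=[2, 0, 0, 0]
Event 3: LOCAL 1: VV[1][1]++ -> VV[1]=[0, 1, 0, 0]
Event 4: SEND 2->0: VV[2][2]++ -> VV[2]=[0, 0, 1, 0], msg_vec=[0, 0, 1, 0]; VV[0]=max(VV[0],msg_vec) then VV[0][0]++ -> VV[0]=[3, 0, 1, 0]
Event 5: LOCAL 2: VV[2][2]++ -> VV[2]=[0, 0, 2, 0]
Event 6: LOCAL 0: VV[0][0]++ -> VV[0]=[4, 0, 1, 0]
Event 7: SEND 3->2: VV[3][3]++ -> VV[3]=[0, 0, 0, 1], msg_vec=[0, 0, 0, 1]; VV[2]=max(VV[2],msg_vec) then VV[2][2]++ -> VV[2]=[0, 0, 3, 1]
Event 8: SEND 1->0: VV[1][1]++ -> VV[1]=[0, 2, 0, 0], msg_vec=[0, 2, 0, 0]; VV[0]=max(VV[0],msg_vec) then VV[0][0]++ -> VV[0]=[5, 2, 1, 0]
Event 9: LOCAL 0: VV[0][0]++ -> VV[0]=[6, 2, 1, 0]
Event 2 stamp: [2, 0, 0, 0]
Event 4 stamp: [0, 0, 1, 0]
[2, 0, 0, 0] <= [0, 0, 1, 0]? False. Equal? False. Happens-before: False

Answer: no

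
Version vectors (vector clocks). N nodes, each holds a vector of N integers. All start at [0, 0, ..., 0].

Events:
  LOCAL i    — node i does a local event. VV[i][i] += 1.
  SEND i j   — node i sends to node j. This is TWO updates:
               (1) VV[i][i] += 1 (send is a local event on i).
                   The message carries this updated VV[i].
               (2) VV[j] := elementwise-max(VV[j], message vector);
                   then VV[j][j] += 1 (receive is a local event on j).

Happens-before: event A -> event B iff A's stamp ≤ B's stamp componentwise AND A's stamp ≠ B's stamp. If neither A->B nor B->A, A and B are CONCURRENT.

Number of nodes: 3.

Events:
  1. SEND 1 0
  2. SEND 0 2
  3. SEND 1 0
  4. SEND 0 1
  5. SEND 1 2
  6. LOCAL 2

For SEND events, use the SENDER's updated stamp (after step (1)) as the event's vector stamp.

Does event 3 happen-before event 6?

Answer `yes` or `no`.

Answer: yes

Derivation:
Initial: VV[0]=[0, 0, 0]
Initial: VV[1]=[0, 0, 0]
Initial: VV[2]=[0, 0, 0]
Event 1: SEND 1->0: VV[1][1]++ -> VV[1]=[0, 1, 0], msg_vec=[0, 1, 0]; VV[0]=max(VV[0],msg_vec) then VV[0][0]++ -> VV[0]=[1, 1, 0]
Event 2: SEND 0->2: VV[0][0]++ -> VV[0]=[2, 1, 0], msg_vec=[2, 1, 0]; VV[2]=max(VV[2],msg_vec) then VV[2][2]++ -> VV[2]=[2, 1, 1]
Event 3: SEND 1->0: VV[1][1]++ -> VV[1]=[0, 2, 0], msg_vec=[0, 2, 0]; VV[0]=max(VV[0],msg_vec) then VV[0][0]++ -> VV[0]=[3, 2, 0]
Event 4: SEND 0->1: VV[0][0]++ -> VV[0]=[4, 2, 0], msg_vec=[4, 2, 0]; VV[1]=max(VV[1],msg_vec) then VV[1][1]++ -> VV[1]=[4, 3, 0]
Event 5: SEND 1->2: VV[1][1]++ -> VV[1]=[4, 4, 0], msg_vec=[4, 4, 0]; VV[2]=max(VV[2],msg_vec) then VV[2][2]++ -> VV[2]=[4, 4, 2]
Event 6: LOCAL 2: VV[2][2]++ -> VV[2]=[4, 4, 3]
Event 3 stamp: [0, 2, 0]
Event 6 stamp: [4, 4, 3]
[0, 2, 0] <= [4, 4, 3]? True. Equal? False. Happens-before: True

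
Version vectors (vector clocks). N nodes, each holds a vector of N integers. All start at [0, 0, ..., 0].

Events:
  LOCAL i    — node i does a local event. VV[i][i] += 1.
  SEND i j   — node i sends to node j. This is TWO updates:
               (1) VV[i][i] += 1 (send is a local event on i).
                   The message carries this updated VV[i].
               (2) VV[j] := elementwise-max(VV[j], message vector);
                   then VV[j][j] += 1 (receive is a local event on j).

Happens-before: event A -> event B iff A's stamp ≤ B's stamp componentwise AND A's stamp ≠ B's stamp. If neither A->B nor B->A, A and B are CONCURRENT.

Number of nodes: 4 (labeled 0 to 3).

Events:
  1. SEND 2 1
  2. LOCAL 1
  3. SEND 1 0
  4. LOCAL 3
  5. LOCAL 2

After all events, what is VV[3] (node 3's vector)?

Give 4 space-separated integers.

Answer: 0 0 0 1

Derivation:
Initial: VV[0]=[0, 0, 0, 0]
Initial: VV[1]=[0, 0, 0, 0]
Initial: VV[2]=[0, 0, 0, 0]
Initial: VV[3]=[0, 0, 0, 0]
Event 1: SEND 2->1: VV[2][2]++ -> VV[2]=[0, 0, 1, 0], msg_vec=[0, 0, 1, 0]; VV[1]=max(VV[1],msg_vec) then VV[1][1]++ -> VV[1]=[0, 1, 1, 0]
Event 2: LOCAL 1: VV[1][1]++ -> VV[1]=[0, 2, 1, 0]
Event 3: SEND 1->0: VV[1][1]++ -> VV[1]=[0, 3, 1, 0], msg_vec=[0, 3, 1, 0]; VV[0]=max(VV[0],msg_vec) then VV[0][0]++ -> VV[0]=[1, 3, 1, 0]
Event 4: LOCAL 3: VV[3][3]++ -> VV[3]=[0, 0, 0, 1]
Event 5: LOCAL 2: VV[2][2]++ -> VV[2]=[0, 0, 2, 0]
Final vectors: VV[0]=[1, 3, 1, 0]; VV[1]=[0, 3, 1, 0]; VV[2]=[0, 0, 2, 0]; VV[3]=[0, 0, 0, 1]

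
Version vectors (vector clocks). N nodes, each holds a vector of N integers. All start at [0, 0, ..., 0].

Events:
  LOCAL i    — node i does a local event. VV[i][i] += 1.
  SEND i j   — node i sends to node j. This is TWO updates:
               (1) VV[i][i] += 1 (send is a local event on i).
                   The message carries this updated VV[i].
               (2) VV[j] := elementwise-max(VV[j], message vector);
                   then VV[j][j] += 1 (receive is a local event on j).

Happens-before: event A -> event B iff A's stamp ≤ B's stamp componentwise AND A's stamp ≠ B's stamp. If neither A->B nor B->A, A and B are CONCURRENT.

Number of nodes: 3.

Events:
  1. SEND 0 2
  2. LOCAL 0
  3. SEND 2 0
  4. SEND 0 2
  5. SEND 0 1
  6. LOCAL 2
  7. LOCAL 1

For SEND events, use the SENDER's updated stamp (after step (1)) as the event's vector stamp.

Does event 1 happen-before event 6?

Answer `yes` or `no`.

Initial: VV[0]=[0, 0, 0]
Initial: VV[1]=[0, 0, 0]
Initial: VV[2]=[0, 0, 0]
Event 1: SEND 0->2: VV[0][0]++ -> VV[0]=[1, 0, 0], msg_vec=[1, 0, 0]; VV[2]=max(VV[2],msg_vec) then VV[2][2]++ -> VV[2]=[1, 0, 1]
Event 2: LOCAL 0: VV[0][0]++ -> VV[0]=[2, 0, 0]
Event 3: SEND 2->0: VV[2][2]++ -> VV[2]=[1, 0, 2], msg_vec=[1, 0, 2]; VV[0]=max(VV[0],msg_vec) then VV[0][0]++ -> VV[0]=[3, 0, 2]
Event 4: SEND 0->2: VV[0][0]++ -> VV[0]=[4, 0, 2], msg_vec=[4, 0, 2]; VV[2]=max(VV[2],msg_vec) then VV[2][2]++ -> VV[2]=[4, 0, 3]
Event 5: SEND 0->1: VV[0][0]++ -> VV[0]=[5, 0, 2], msg_vec=[5, 0, 2]; VV[1]=max(VV[1],msg_vec) then VV[1][1]++ -> VV[1]=[5, 1, 2]
Event 6: LOCAL 2: VV[2][2]++ -> VV[2]=[4, 0, 4]
Event 7: LOCAL 1: VV[1][1]++ -> VV[1]=[5, 2, 2]
Event 1 stamp: [1, 0, 0]
Event 6 stamp: [4, 0, 4]
[1, 0, 0] <= [4, 0, 4]? True. Equal? False. Happens-before: True

Answer: yes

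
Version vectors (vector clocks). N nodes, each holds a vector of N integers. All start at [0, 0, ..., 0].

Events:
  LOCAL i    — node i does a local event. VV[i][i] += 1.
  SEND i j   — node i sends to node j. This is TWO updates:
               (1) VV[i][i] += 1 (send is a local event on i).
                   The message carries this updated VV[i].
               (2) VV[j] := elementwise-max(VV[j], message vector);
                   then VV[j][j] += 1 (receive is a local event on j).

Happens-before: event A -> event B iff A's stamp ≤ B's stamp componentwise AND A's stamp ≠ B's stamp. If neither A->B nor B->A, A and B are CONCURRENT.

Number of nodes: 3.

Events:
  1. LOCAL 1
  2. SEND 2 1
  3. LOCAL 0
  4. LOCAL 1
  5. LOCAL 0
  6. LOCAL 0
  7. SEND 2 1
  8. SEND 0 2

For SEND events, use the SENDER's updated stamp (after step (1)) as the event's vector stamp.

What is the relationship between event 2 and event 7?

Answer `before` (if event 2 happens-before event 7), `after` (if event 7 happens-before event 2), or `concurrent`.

Initial: VV[0]=[0, 0, 0]
Initial: VV[1]=[0, 0, 0]
Initial: VV[2]=[0, 0, 0]
Event 1: LOCAL 1: VV[1][1]++ -> VV[1]=[0, 1, 0]
Event 2: SEND 2->1: VV[2][2]++ -> VV[2]=[0, 0, 1], msg_vec=[0, 0, 1]; VV[1]=max(VV[1],msg_vec) then VV[1][1]++ -> VV[1]=[0, 2, 1]
Event 3: LOCAL 0: VV[0][0]++ -> VV[0]=[1, 0, 0]
Event 4: LOCAL 1: VV[1][1]++ -> VV[1]=[0, 3, 1]
Event 5: LOCAL 0: VV[0][0]++ -> VV[0]=[2, 0, 0]
Event 6: LOCAL 0: VV[0][0]++ -> VV[0]=[3, 0, 0]
Event 7: SEND 2->1: VV[2][2]++ -> VV[2]=[0, 0, 2], msg_vec=[0, 0, 2]; VV[1]=max(VV[1],msg_vec) then VV[1][1]++ -> VV[1]=[0, 4, 2]
Event 8: SEND 0->2: VV[0][0]++ -> VV[0]=[4, 0, 0], msg_vec=[4, 0, 0]; VV[2]=max(VV[2],msg_vec) then VV[2][2]++ -> VV[2]=[4, 0, 3]
Event 2 stamp: [0, 0, 1]
Event 7 stamp: [0, 0, 2]
[0, 0, 1] <= [0, 0, 2]? True
[0, 0, 2] <= [0, 0, 1]? False
Relation: before

Answer: before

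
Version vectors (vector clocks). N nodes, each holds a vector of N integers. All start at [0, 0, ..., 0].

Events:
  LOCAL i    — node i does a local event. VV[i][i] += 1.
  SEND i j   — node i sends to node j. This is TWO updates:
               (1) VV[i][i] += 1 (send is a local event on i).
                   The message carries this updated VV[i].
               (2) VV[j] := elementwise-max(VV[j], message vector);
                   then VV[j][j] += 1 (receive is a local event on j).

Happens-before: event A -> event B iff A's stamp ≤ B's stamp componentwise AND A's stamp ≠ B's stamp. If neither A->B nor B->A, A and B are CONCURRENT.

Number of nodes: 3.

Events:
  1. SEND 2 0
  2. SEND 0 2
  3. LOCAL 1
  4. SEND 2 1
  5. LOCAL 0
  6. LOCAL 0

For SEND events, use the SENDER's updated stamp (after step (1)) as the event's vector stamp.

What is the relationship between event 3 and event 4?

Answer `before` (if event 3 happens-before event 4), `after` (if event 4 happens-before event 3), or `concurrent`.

Answer: concurrent

Derivation:
Initial: VV[0]=[0, 0, 0]
Initial: VV[1]=[0, 0, 0]
Initial: VV[2]=[0, 0, 0]
Event 1: SEND 2->0: VV[2][2]++ -> VV[2]=[0, 0, 1], msg_vec=[0, 0, 1]; VV[0]=max(VV[0],msg_vec) then VV[0][0]++ -> VV[0]=[1, 0, 1]
Event 2: SEND 0->2: VV[0][0]++ -> VV[0]=[2, 0, 1], msg_vec=[2, 0, 1]; VV[2]=max(VV[2],msg_vec) then VV[2][2]++ -> VV[2]=[2, 0, 2]
Event 3: LOCAL 1: VV[1][1]++ -> VV[1]=[0, 1, 0]
Event 4: SEND 2->1: VV[2][2]++ -> VV[2]=[2, 0, 3], msg_vec=[2, 0, 3]; VV[1]=max(VV[1],msg_vec) then VV[1][1]++ -> VV[1]=[2, 2, 3]
Event 5: LOCAL 0: VV[0][0]++ -> VV[0]=[3, 0, 1]
Event 6: LOCAL 0: VV[0][0]++ -> VV[0]=[4, 0, 1]
Event 3 stamp: [0, 1, 0]
Event 4 stamp: [2, 0, 3]
[0, 1, 0] <= [2, 0, 3]? False
[2, 0, 3] <= [0, 1, 0]? False
Relation: concurrent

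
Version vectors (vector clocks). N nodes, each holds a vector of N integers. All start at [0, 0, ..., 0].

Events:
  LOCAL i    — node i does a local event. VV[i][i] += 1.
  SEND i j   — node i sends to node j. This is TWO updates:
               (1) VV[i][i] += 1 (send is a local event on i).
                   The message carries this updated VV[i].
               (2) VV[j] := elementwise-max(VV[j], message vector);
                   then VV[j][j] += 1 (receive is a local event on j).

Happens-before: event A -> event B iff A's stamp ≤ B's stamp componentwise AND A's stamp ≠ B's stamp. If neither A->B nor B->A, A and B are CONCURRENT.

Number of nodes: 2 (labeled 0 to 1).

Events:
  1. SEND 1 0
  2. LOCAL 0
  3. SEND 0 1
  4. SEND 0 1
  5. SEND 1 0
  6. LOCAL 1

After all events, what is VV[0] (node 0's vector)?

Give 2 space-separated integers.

Answer: 5 4

Derivation:
Initial: VV[0]=[0, 0]
Initial: VV[1]=[0, 0]
Event 1: SEND 1->0: VV[1][1]++ -> VV[1]=[0, 1], msg_vec=[0, 1]; VV[0]=max(VV[0],msg_vec) then VV[0][0]++ -> VV[0]=[1, 1]
Event 2: LOCAL 0: VV[0][0]++ -> VV[0]=[2, 1]
Event 3: SEND 0->1: VV[0][0]++ -> VV[0]=[3, 1], msg_vec=[3, 1]; VV[1]=max(VV[1],msg_vec) then VV[1][1]++ -> VV[1]=[3, 2]
Event 4: SEND 0->1: VV[0][0]++ -> VV[0]=[4, 1], msg_vec=[4, 1]; VV[1]=max(VV[1],msg_vec) then VV[1][1]++ -> VV[1]=[4, 3]
Event 5: SEND 1->0: VV[1][1]++ -> VV[1]=[4, 4], msg_vec=[4, 4]; VV[0]=max(VV[0],msg_vec) then VV[0][0]++ -> VV[0]=[5, 4]
Event 6: LOCAL 1: VV[1][1]++ -> VV[1]=[4, 5]
Final vectors: VV[0]=[5, 4]; VV[1]=[4, 5]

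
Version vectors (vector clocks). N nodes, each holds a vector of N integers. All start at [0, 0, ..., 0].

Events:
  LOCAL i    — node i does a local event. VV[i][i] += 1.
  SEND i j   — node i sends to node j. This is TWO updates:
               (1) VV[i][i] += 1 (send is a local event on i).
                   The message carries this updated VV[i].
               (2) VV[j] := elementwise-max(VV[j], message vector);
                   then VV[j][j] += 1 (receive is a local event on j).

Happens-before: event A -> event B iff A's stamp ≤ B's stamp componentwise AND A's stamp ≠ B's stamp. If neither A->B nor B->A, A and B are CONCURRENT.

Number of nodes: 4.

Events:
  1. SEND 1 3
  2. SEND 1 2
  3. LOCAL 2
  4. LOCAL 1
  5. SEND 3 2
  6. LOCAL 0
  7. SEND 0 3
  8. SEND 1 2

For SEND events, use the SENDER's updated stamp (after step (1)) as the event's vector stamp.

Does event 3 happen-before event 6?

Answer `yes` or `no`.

Answer: no

Derivation:
Initial: VV[0]=[0, 0, 0, 0]
Initial: VV[1]=[0, 0, 0, 0]
Initial: VV[2]=[0, 0, 0, 0]
Initial: VV[3]=[0, 0, 0, 0]
Event 1: SEND 1->3: VV[1][1]++ -> VV[1]=[0, 1, 0, 0], msg_vec=[0, 1, 0, 0]; VV[3]=max(VV[3],msg_vec) then VV[3][3]++ -> VV[3]=[0, 1, 0, 1]
Event 2: SEND 1->2: VV[1][1]++ -> VV[1]=[0, 2, 0, 0], msg_vec=[0, 2, 0, 0]; VV[2]=max(VV[2],msg_vec) then VV[2][2]++ -> VV[2]=[0, 2, 1, 0]
Event 3: LOCAL 2: VV[2][2]++ -> VV[2]=[0, 2, 2, 0]
Event 4: LOCAL 1: VV[1][1]++ -> VV[1]=[0, 3, 0, 0]
Event 5: SEND 3->2: VV[3][3]++ -> VV[3]=[0, 1, 0, 2], msg_vec=[0, 1, 0, 2]; VV[2]=max(VV[2],msg_vec) then VV[2][2]++ -> VV[2]=[0, 2, 3, 2]
Event 6: LOCAL 0: VV[0][0]++ -> VV[0]=[1, 0, 0, 0]
Event 7: SEND 0->3: VV[0][0]++ -> VV[0]=[2, 0, 0, 0], msg_vec=[2, 0, 0, 0]; VV[3]=max(VV[3],msg_vec) then VV[3][3]++ -> VV[3]=[2, 1, 0, 3]
Event 8: SEND 1->2: VV[1][1]++ -> VV[1]=[0, 4, 0, 0], msg_vec=[0, 4, 0, 0]; VV[2]=max(VV[2],msg_vec) then VV[2][2]++ -> VV[2]=[0, 4, 4, 2]
Event 3 stamp: [0, 2, 2, 0]
Event 6 stamp: [1, 0, 0, 0]
[0, 2, 2, 0] <= [1, 0, 0, 0]? False. Equal? False. Happens-before: False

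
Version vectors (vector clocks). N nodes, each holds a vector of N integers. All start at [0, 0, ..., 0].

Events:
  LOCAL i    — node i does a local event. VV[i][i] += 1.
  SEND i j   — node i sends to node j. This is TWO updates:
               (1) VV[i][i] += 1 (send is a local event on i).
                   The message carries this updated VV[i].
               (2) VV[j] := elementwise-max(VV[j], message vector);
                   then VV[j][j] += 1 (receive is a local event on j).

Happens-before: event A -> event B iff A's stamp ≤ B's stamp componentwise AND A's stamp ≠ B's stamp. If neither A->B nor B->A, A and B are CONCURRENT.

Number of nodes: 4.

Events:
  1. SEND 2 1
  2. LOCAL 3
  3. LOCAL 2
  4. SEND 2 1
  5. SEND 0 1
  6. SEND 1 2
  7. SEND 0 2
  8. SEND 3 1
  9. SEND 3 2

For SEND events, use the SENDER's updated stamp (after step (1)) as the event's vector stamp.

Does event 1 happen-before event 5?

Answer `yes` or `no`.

Answer: no

Derivation:
Initial: VV[0]=[0, 0, 0, 0]
Initial: VV[1]=[0, 0, 0, 0]
Initial: VV[2]=[0, 0, 0, 0]
Initial: VV[3]=[0, 0, 0, 0]
Event 1: SEND 2->1: VV[2][2]++ -> VV[2]=[0, 0, 1, 0], msg_vec=[0, 0, 1, 0]; VV[1]=max(VV[1],msg_vec) then VV[1][1]++ -> VV[1]=[0, 1, 1, 0]
Event 2: LOCAL 3: VV[3][3]++ -> VV[3]=[0, 0, 0, 1]
Event 3: LOCAL 2: VV[2][2]++ -> VV[2]=[0, 0, 2, 0]
Event 4: SEND 2->1: VV[2][2]++ -> VV[2]=[0, 0, 3, 0], msg_vec=[0, 0, 3, 0]; VV[1]=max(VV[1],msg_vec) then VV[1][1]++ -> VV[1]=[0, 2, 3, 0]
Event 5: SEND 0->1: VV[0][0]++ -> VV[0]=[1, 0, 0, 0], msg_vec=[1, 0, 0, 0]; VV[1]=max(VV[1],msg_vec) then VV[1][1]++ -> VV[1]=[1, 3, 3, 0]
Event 6: SEND 1->2: VV[1][1]++ -> VV[1]=[1, 4, 3, 0], msg_vec=[1, 4, 3, 0]; VV[2]=max(VV[2],msg_vec) then VV[2][2]++ -> VV[2]=[1, 4, 4, 0]
Event 7: SEND 0->2: VV[0][0]++ -> VV[0]=[2, 0, 0, 0], msg_vec=[2, 0, 0, 0]; VV[2]=max(VV[2],msg_vec) then VV[2][2]++ -> VV[2]=[2, 4, 5, 0]
Event 8: SEND 3->1: VV[3][3]++ -> VV[3]=[0, 0, 0, 2], msg_vec=[0, 0, 0, 2]; VV[1]=max(VV[1],msg_vec) then VV[1][1]++ -> VV[1]=[1, 5, 3, 2]
Event 9: SEND 3->2: VV[3][3]++ -> VV[3]=[0, 0, 0, 3], msg_vec=[0, 0, 0, 3]; VV[2]=max(VV[2],msg_vec) then VV[2][2]++ -> VV[2]=[2, 4, 6, 3]
Event 1 stamp: [0, 0, 1, 0]
Event 5 stamp: [1, 0, 0, 0]
[0, 0, 1, 0] <= [1, 0, 0, 0]? False. Equal? False. Happens-before: False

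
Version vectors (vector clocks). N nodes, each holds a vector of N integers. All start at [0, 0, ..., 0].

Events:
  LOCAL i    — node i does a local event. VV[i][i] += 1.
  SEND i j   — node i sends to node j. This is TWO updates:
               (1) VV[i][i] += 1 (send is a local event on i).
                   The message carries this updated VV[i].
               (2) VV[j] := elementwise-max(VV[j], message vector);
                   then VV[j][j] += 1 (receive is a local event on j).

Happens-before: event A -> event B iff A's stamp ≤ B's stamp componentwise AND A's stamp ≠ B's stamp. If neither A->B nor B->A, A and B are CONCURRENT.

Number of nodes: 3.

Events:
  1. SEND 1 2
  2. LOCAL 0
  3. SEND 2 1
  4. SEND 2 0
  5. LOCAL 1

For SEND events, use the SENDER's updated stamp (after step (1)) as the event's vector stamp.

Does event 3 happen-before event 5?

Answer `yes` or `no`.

Answer: yes

Derivation:
Initial: VV[0]=[0, 0, 0]
Initial: VV[1]=[0, 0, 0]
Initial: VV[2]=[0, 0, 0]
Event 1: SEND 1->2: VV[1][1]++ -> VV[1]=[0, 1, 0], msg_vec=[0, 1, 0]; VV[2]=max(VV[2],msg_vec) then VV[2][2]++ -> VV[2]=[0, 1, 1]
Event 2: LOCAL 0: VV[0][0]++ -> VV[0]=[1, 0, 0]
Event 3: SEND 2->1: VV[2][2]++ -> VV[2]=[0, 1, 2], msg_vec=[0, 1, 2]; VV[1]=max(VV[1],msg_vec) then VV[1][1]++ -> VV[1]=[0, 2, 2]
Event 4: SEND 2->0: VV[2][2]++ -> VV[2]=[0, 1, 3], msg_vec=[0, 1, 3]; VV[0]=max(VV[0],msg_vec) then VV[0][0]++ -> VV[0]=[2, 1, 3]
Event 5: LOCAL 1: VV[1][1]++ -> VV[1]=[0, 3, 2]
Event 3 stamp: [0, 1, 2]
Event 5 stamp: [0, 3, 2]
[0, 1, 2] <= [0, 3, 2]? True. Equal? False. Happens-before: True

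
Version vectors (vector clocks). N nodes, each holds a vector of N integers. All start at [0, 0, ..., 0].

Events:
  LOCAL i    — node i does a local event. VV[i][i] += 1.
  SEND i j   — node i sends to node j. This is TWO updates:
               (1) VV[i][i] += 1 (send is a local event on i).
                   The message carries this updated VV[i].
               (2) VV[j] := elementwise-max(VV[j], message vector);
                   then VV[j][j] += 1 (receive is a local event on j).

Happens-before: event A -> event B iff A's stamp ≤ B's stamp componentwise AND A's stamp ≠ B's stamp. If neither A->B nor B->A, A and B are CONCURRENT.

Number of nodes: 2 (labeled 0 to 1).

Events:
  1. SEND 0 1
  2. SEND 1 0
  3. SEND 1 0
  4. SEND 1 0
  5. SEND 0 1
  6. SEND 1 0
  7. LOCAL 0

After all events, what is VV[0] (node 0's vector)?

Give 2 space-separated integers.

Initial: VV[0]=[0, 0]
Initial: VV[1]=[0, 0]
Event 1: SEND 0->1: VV[0][0]++ -> VV[0]=[1, 0], msg_vec=[1, 0]; VV[1]=max(VV[1],msg_vec) then VV[1][1]++ -> VV[1]=[1, 1]
Event 2: SEND 1->0: VV[1][1]++ -> VV[1]=[1, 2], msg_vec=[1, 2]; VV[0]=max(VV[0],msg_vec) then VV[0][0]++ -> VV[0]=[2, 2]
Event 3: SEND 1->0: VV[1][1]++ -> VV[1]=[1, 3], msg_vec=[1, 3]; VV[0]=max(VV[0],msg_vec) then VV[0][0]++ -> VV[0]=[3, 3]
Event 4: SEND 1->0: VV[1][1]++ -> VV[1]=[1, 4], msg_vec=[1, 4]; VV[0]=max(VV[0],msg_vec) then VV[0][0]++ -> VV[0]=[4, 4]
Event 5: SEND 0->1: VV[0][0]++ -> VV[0]=[5, 4], msg_vec=[5, 4]; VV[1]=max(VV[1],msg_vec) then VV[1][1]++ -> VV[1]=[5, 5]
Event 6: SEND 1->0: VV[1][1]++ -> VV[1]=[5, 6], msg_vec=[5, 6]; VV[0]=max(VV[0],msg_vec) then VV[0][0]++ -> VV[0]=[6, 6]
Event 7: LOCAL 0: VV[0][0]++ -> VV[0]=[7, 6]
Final vectors: VV[0]=[7, 6]; VV[1]=[5, 6]

Answer: 7 6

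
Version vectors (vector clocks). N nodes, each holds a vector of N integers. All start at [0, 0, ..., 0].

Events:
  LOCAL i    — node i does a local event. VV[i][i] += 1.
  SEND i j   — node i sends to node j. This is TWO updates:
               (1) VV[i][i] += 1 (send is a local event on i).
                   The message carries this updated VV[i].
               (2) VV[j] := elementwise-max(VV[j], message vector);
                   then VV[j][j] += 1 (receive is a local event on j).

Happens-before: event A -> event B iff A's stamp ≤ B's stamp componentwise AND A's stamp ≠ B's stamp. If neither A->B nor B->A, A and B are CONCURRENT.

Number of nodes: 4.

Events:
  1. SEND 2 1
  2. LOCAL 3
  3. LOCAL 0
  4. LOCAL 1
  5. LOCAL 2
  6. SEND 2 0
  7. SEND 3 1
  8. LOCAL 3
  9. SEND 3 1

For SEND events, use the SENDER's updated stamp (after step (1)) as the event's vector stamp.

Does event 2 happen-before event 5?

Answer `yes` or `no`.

Answer: no

Derivation:
Initial: VV[0]=[0, 0, 0, 0]
Initial: VV[1]=[0, 0, 0, 0]
Initial: VV[2]=[0, 0, 0, 0]
Initial: VV[3]=[0, 0, 0, 0]
Event 1: SEND 2->1: VV[2][2]++ -> VV[2]=[0, 0, 1, 0], msg_vec=[0, 0, 1, 0]; VV[1]=max(VV[1],msg_vec) then VV[1][1]++ -> VV[1]=[0, 1, 1, 0]
Event 2: LOCAL 3: VV[3][3]++ -> VV[3]=[0, 0, 0, 1]
Event 3: LOCAL 0: VV[0][0]++ -> VV[0]=[1, 0, 0, 0]
Event 4: LOCAL 1: VV[1][1]++ -> VV[1]=[0, 2, 1, 0]
Event 5: LOCAL 2: VV[2][2]++ -> VV[2]=[0, 0, 2, 0]
Event 6: SEND 2->0: VV[2][2]++ -> VV[2]=[0, 0, 3, 0], msg_vec=[0, 0, 3, 0]; VV[0]=max(VV[0],msg_vec) then VV[0][0]++ -> VV[0]=[2, 0, 3, 0]
Event 7: SEND 3->1: VV[3][3]++ -> VV[3]=[0, 0, 0, 2], msg_vec=[0, 0, 0, 2]; VV[1]=max(VV[1],msg_vec) then VV[1][1]++ -> VV[1]=[0, 3, 1, 2]
Event 8: LOCAL 3: VV[3][3]++ -> VV[3]=[0, 0, 0, 3]
Event 9: SEND 3->1: VV[3][3]++ -> VV[3]=[0, 0, 0, 4], msg_vec=[0, 0, 0, 4]; VV[1]=max(VV[1],msg_vec) then VV[1][1]++ -> VV[1]=[0, 4, 1, 4]
Event 2 stamp: [0, 0, 0, 1]
Event 5 stamp: [0, 0, 2, 0]
[0, 0, 0, 1] <= [0, 0, 2, 0]? False. Equal? False. Happens-before: False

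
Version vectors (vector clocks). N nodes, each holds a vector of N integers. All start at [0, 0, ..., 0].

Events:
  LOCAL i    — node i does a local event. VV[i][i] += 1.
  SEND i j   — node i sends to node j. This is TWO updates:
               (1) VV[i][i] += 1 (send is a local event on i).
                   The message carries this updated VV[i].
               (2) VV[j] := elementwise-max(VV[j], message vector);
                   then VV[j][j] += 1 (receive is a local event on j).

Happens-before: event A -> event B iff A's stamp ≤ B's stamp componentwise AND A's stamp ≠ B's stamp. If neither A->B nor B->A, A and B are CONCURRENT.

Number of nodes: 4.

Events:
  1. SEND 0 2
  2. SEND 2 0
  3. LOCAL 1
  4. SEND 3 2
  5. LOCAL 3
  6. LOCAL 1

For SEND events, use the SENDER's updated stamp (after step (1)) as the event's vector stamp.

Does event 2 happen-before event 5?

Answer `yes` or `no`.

Initial: VV[0]=[0, 0, 0, 0]
Initial: VV[1]=[0, 0, 0, 0]
Initial: VV[2]=[0, 0, 0, 0]
Initial: VV[3]=[0, 0, 0, 0]
Event 1: SEND 0->2: VV[0][0]++ -> VV[0]=[1, 0, 0, 0], msg_vec=[1, 0, 0, 0]; VV[2]=max(VV[2],msg_vec) then VV[2][2]++ -> VV[2]=[1, 0, 1, 0]
Event 2: SEND 2->0: VV[2][2]++ -> VV[2]=[1, 0, 2, 0], msg_vec=[1, 0, 2, 0]; VV[0]=max(VV[0],msg_vec) then VV[0][0]++ -> VV[0]=[2, 0, 2, 0]
Event 3: LOCAL 1: VV[1][1]++ -> VV[1]=[0, 1, 0, 0]
Event 4: SEND 3->2: VV[3][3]++ -> VV[3]=[0, 0, 0, 1], msg_vec=[0, 0, 0, 1]; VV[2]=max(VV[2],msg_vec) then VV[2][2]++ -> VV[2]=[1, 0, 3, 1]
Event 5: LOCAL 3: VV[3][3]++ -> VV[3]=[0, 0, 0, 2]
Event 6: LOCAL 1: VV[1][1]++ -> VV[1]=[0, 2, 0, 0]
Event 2 stamp: [1, 0, 2, 0]
Event 5 stamp: [0, 0, 0, 2]
[1, 0, 2, 0] <= [0, 0, 0, 2]? False. Equal? False. Happens-before: False

Answer: no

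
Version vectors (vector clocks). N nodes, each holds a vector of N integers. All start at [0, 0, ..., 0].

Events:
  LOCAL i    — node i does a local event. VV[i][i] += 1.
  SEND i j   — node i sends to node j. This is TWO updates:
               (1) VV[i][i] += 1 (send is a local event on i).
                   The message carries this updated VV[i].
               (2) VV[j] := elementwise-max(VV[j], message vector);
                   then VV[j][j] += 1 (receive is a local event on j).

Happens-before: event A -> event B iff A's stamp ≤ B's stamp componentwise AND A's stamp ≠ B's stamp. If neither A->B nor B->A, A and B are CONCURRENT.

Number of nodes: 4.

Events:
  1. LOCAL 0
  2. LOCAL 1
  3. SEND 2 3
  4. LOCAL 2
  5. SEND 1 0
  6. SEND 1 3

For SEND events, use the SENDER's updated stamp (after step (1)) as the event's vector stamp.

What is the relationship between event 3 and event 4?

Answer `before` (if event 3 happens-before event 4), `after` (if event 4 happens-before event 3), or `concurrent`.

Answer: before

Derivation:
Initial: VV[0]=[0, 0, 0, 0]
Initial: VV[1]=[0, 0, 0, 0]
Initial: VV[2]=[0, 0, 0, 0]
Initial: VV[3]=[0, 0, 0, 0]
Event 1: LOCAL 0: VV[0][0]++ -> VV[0]=[1, 0, 0, 0]
Event 2: LOCAL 1: VV[1][1]++ -> VV[1]=[0, 1, 0, 0]
Event 3: SEND 2->3: VV[2][2]++ -> VV[2]=[0, 0, 1, 0], msg_vec=[0, 0, 1, 0]; VV[3]=max(VV[3],msg_vec) then VV[3][3]++ -> VV[3]=[0, 0, 1, 1]
Event 4: LOCAL 2: VV[2][2]++ -> VV[2]=[0, 0, 2, 0]
Event 5: SEND 1->0: VV[1][1]++ -> VV[1]=[0, 2, 0, 0], msg_vec=[0, 2, 0, 0]; VV[0]=max(VV[0],msg_vec) then VV[0][0]++ -> VV[0]=[2, 2, 0, 0]
Event 6: SEND 1->3: VV[1][1]++ -> VV[1]=[0, 3, 0, 0], msg_vec=[0, 3, 0, 0]; VV[3]=max(VV[3],msg_vec) then VV[3][3]++ -> VV[3]=[0, 3, 1, 2]
Event 3 stamp: [0, 0, 1, 0]
Event 4 stamp: [0, 0, 2, 0]
[0, 0, 1, 0] <= [0, 0, 2, 0]? True
[0, 0, 2, 0] <= [0, 0, 1, 0]? False
Relation: before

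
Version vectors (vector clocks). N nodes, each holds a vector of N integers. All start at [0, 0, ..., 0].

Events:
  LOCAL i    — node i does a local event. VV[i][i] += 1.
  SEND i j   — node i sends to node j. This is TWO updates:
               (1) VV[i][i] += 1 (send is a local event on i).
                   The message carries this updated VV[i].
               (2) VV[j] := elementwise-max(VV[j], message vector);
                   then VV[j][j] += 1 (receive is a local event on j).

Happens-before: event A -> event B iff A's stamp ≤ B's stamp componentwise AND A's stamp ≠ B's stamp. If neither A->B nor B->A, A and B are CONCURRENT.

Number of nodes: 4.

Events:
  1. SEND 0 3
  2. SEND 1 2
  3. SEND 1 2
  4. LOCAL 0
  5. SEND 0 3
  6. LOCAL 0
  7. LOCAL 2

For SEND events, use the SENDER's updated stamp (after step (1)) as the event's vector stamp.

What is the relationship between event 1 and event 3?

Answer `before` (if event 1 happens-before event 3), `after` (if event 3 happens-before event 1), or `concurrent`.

Initial: VV[0]=[0, 0, 0, 0]
Initial: VV[1]=[0, 0, 0, 0]
Initial: VV[2]=[0, 0, 0, 0]
Initial: VV[3]=[0, 0, 0, 0]
Event 1: SEND 0->3: VV[0][0]++ -> VV[0]=[1, 0, 0, 0], msg_vec=[1, 0, 0, 0]; VV[3]=max(VV[3],msg_vec) then VV[3][3]++ -> VV[3]=[1, 0, 0, 1]
Event 2: SEND 1->2: VV[1][1]++ -> VV[1]=[0, 1, 0, 0], msg_vec=[0, 1, 0, 0]; VV[2]=max(VV[2],msg_vec) then VV[2][2]++ -> VV[2]=[0, 1, 1, 0]
Event 3: SEND 1->2: VV[1][1]++ -> VV[1]=[0, 2, 0, 0], msg_vec=[0, 2, 0, 0]; VV[2]=max(VV[2],msg_vec) then VV[2][2]++ -> VV[2]=[0, 2, 2, 0]
Event 4: LOCAL 0: VV[0][0]++ -> VV[0]=[2, 0, 0, 0]
Event 5: SEND 0->3: VV[0][0]++ -> VV[0]=[3, 0, 0, 0], msg_vec=[3, 0, 0, 0]; VV[3]=max(VV[3],msg_vec) then VV[3][3]++ -> VV[3]=[3, 0, 0, 2]
Event 6: LOCAL 0: VV[0][0]++ -> VV[0]=[4, 0, 0, 0]
Event 7: LOCAL 2: VV[2][2]++ -> VV[2]=[0, 2, 3, 0]
Event 1 stamp: [1, 0, 0, 0]
Event 3 stamp: [0, 2, 0, 0]
[1, 0, 0, 0] <= [0, 2, 0, 0]? False
[0, 2, 0, 0] <= [1, 0, 0, 0]? False
Relation: concurrent

Answer: concurrent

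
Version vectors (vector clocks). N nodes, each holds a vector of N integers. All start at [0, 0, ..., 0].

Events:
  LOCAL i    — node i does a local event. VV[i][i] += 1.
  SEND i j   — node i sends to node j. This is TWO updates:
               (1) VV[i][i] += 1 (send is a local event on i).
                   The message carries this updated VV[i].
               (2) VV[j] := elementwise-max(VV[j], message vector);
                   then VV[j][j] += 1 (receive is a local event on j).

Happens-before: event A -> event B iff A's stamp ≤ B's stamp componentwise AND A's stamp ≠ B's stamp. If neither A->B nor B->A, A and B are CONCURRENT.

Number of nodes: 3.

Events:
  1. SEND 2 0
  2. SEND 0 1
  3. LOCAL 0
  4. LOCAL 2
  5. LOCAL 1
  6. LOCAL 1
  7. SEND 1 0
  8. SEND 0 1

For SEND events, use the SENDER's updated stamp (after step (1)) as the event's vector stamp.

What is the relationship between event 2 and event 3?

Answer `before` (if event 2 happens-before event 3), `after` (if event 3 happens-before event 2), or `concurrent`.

Answer: before

Derivation:
Initial: VV[0]=[0, 0, 0]
Initial: VV[1]=[0, 0, 0]
Initial: VV[2]=[0, 0, 0]
Event 1: SEND 2->0: VV[2][2]++ -> VV[2]=[0, 0, 1], msg_vec=[0, 0, 1]; VV[0]=max(VV[0],msg_vec) then VV[0][0]++ -> VV[0]=[1, 0, 1]
Event 2: SEND 0->1: VV[0][0]++ -> VV[0]=[2, 0, 1], msg_vec=[2, 0, 1]; VV[1]=max(VV[1],msg_vec) then VV[1][1]++ -> VV[1]=[2, 1, 1]
Event 3: LOCAL 0: VV[0][0]++ -> VV[0]=[3, 0, 1]
Event 4: LOCAL 2: VV[2][2]++ -> VV[2]=[0, 0, 2]
Event 5: LOCAL 1: VV[1][1]++ -> VV[1]=[2, 2, 1]
Event 6: LOCAL 1: VV[1][1]++ -> VV[1]=[2, 3, 1]
Event 7: SEND 1->0: VV[1][1]++ -> VV[1]=[2, 4, 1], msg_vec=[2, 4, 1]; VV[0]=max(VV[0],msg_vec) then VV[0][0]++ -> VV[0]=[4, 4, 1]
Event 8: SEND 0->1: VV[0][0]++ -> VV[0]=[5, 4, 1], msg_vec=[5, 4, 1]; VV[1]=max(VV[1],msg_vec) then VV[1][1]++ -> VV[1]=[5, 5, 1]
Event 2 stamp: [2, 0, 1]
Event 3 stamp: [3, 0, 1]
[2, 0, 1] <= [3, 0, 1]? True
[3, 0, 1] <= [2, 0, 1]? False
Relation: before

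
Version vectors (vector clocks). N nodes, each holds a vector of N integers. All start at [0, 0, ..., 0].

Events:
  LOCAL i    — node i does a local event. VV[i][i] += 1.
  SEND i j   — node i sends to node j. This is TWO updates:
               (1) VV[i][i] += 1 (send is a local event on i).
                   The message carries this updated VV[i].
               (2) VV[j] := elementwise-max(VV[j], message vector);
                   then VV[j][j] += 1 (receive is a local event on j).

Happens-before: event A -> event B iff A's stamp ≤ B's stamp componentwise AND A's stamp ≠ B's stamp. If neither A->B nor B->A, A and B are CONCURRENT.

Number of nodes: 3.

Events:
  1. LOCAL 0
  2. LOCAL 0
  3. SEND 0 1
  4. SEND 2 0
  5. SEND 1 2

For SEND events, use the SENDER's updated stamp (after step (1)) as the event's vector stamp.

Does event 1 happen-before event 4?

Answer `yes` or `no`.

Initial: VV[0]=[0, 0, 0]
Initial: VV[1]=[0, 0, 0]
Initial: VV[2]=[0, 0, 0]
Event 1: LOCAL 0: VV[0][0]++ -> VV[0]=[1, 0, 0]
Event 2: LOCAL 0: VV[0][0]++ -> VV[0]=[2, 0, 0]
Event 3: SEND 0->1: VV[0][0]++ -> VV[0]=[3, 0, 0], msg_vec=[3, 0, 0]; VV[1]=max(VV[1],msg_vec) then VV[1][1]++ -> VV[1]=[3, 1, 0]
Event 4: SEND 2->0: VV[2][2]++ -> VV[2]=[0, 0, 1], msg_vec=[0, 0, 1]; VV[0]=max(VV[0],msg_vec) then VV[0][0]++ -> VV[0]=[4, 0, 1]
Event 5: SEND 1->2: VV[1][1]++ -> VV[1]=[3, 2, 0], msg_vec=[3, 2, 0]; VV[2]=max(VV[2],msg_vec) then VV[2][2]++ -> VV[2]=[3, 2, 2]
Event 1 stamp: [1, 0, 0]
Event 4 stamp: [0, 0, 1]
[1, 0, 0] <= [0, 0, 1]? False. Equal? False. Happens-before: False

Answer: no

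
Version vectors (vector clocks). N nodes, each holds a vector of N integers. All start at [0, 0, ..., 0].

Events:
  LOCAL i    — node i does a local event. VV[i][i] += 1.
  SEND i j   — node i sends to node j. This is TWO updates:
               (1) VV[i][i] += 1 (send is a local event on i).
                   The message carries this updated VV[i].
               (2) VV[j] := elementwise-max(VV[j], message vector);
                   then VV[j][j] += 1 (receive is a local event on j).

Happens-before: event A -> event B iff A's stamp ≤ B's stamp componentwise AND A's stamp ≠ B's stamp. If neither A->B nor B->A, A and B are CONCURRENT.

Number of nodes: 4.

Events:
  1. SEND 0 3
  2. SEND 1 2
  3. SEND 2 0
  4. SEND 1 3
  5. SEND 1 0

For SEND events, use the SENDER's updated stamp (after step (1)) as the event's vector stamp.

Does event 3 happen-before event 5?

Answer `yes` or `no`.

Initial: VV[0]=[0, 0, 0, 0]
Initial: VV[1]=[0, 0, 0, 0]
Initial: VV[2]=[0, 0, 0, 0]
Initial: VV[3]=[0, 0, 0, 0]
Event 1: SEND 0->3: VV[0][0]++ -> VV[0]=[1, 0, 0, 0], msg_vec=[1, 0, 0, 0]; VV[3]=max(VV[3],msg_vec) then VV[3][3]++ -> VV[3]=[1, 0, 0, 1]
Event 2: SEND 1->2: VV[1][1]++ -> VV[1]=[0, 1, 0, 0], msg_vec=[0, 1, 0, 0]; VV[2]=max(VV[2],msg_vec) then VV[2][2]++ -> VV[2]=[0, 1, 1, 0]
Event 3: SEND 2->0: VV[2][2]++ -> VV[2]=[0, 1, 2, 0], msg_vec=[0, 1, 2, 0]; VV[0]=max(VV[0],msg_vec) then VV[0][0]++ -> VV[0]=[2, 1, 2, 0]
Event 4: SEND 1->3: VV[1][1]++ -> VV[1]=[0, 2, 0, 0], msg_vec=[0, 2, 0, 0]; VV[3]=max(VV[3],msg_vec) then VV[3][3]++ -> VV[3]=[1, 2, 0, 2]
Event 5: SEND 1->0: VV[1][1]++ -> VV[1]=[0, 3, 0, 0], msg_vec=[0, 3, 0, 0]; VV[0]=max(VV[0],msg_vec) then VV[0][0]++ -> VV[0]=[3, 3, 2, 0]
Event 3 stamp: [0, 1, 2, 0]
Event 5 stamp: [0, 3, 0, 0]
[0, 1, 2, 0] <= [0, 3, 0, 0]? False. Equal? False. Happens-before: False

Answer: no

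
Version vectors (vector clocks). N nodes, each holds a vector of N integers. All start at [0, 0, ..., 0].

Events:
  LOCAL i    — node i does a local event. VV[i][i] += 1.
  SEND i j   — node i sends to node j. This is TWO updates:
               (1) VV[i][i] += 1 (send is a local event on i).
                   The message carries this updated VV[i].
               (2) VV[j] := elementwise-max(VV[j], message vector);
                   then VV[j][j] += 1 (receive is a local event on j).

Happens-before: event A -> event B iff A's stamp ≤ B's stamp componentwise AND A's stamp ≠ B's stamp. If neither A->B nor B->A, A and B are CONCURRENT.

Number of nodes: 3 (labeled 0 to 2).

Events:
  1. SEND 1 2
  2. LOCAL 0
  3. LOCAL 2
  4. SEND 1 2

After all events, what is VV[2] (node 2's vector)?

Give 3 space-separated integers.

Initial: VV[0]=[0, 0, 0]
Initial: VV[1]=[0, 0, 0]
Initial: VV[2]=[0, 0, 0]
Event 1: SEND 1->2: VV[1][1]++ -> VV[1]=[0, 1, 0], msg_vec=[0, 1, 0]; VV[2]=max(VV[2],msg_vec) then VV[2][2]++ -> VV[2]=[0, 1, 1]
Event 2: LOCAL 0: VV[0][0]++ -> VV[0]=[1, 0, 0]
Event 3: LOCAL 2: VV[2][2]++ -> VV[2]=[0, 1, 2]
Event 4: SEND 1->2: VV[1][1]++ -> VV[1]=[0, 2, 0], msg_vec=[0, 2, 0]; VV[2]=max(VV[2],msg_vec) then VV[2][2]++ -> VV[2]=[0, 2, 3]
Final vectors: VV[0]=[1, 0, 0]; VV[1]=[0, 2, 0]; VV[2]=[0, 2, 3]

Answer: 0 2 3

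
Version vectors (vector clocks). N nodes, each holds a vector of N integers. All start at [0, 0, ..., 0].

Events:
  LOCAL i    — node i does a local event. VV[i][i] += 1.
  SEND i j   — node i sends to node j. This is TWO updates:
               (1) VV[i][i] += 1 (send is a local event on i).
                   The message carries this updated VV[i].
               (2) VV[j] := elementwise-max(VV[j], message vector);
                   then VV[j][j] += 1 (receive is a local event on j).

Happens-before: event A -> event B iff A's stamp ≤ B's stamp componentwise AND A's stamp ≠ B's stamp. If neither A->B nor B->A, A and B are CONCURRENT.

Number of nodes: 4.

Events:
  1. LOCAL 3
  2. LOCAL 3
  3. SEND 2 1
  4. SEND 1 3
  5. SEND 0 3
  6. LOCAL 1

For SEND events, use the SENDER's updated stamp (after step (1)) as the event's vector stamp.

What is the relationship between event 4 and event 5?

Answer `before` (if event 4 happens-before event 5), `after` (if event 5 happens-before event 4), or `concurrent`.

Answer: concurrent

Derivation:
Initial: VV[0]=[0, 0, 0, 0]
Initial: VV[1]=[0, 0, 0, 0]
Initial: VV[2]=[0, 0, 0, 0]
Initial: VV[3]=[0, 0, 0, 0]
Event 1: LOCAL 3: VV[3][3]++ -> VV[3]=[0, 0, 0, 1]
Event 2: LOCAL 3: VV[3][3]++ -> VV[3]=[0, 0, 0, 2]
Event 3: SEND 2->1: VV[2][2]++ -> VV[2]=[0, 0, 1, 0], msg_vec=[0, 0, 1, 0]; VV[1]=max(VV[1],msg_vec) then VV[1][1]++ -> VV[1]=[0, 1, 1, 0]
Event 4: SEND 1->3: VV[1][1]++ -> VV[1]=[0, 2, 1, 0], msg_vec=[0, 2, 1, 0]; VV[3]=max(VV[3],msg_vec) then VV[3][3]++ -> VV[3]=[0, 2, 1, 3]
Event 5: SEND 0->3: VV[0][0]++ -> VV[0]=[1, 0, 0, 0], msg_vec=[1, 0, 0, 0]; VV[3]=max(VV[3],msg_vec) then VV[3][3]++ -> VV[3]=[1, 2, 1, 4]
Event 6: LOCAL 1: VV[1][1]++ -> VV[1]=[0, 3, 1, 0]
Event 4 stamp: [0, 2, 1, 0]
Event 5 stamp: [1, 0, 0, 0]
[0, 2, 1, 0] <= [1, 0, 0, 0]? False
[1, 0, 0, 0] <= [0, 2, 1, 0]? False
Relation: concurrent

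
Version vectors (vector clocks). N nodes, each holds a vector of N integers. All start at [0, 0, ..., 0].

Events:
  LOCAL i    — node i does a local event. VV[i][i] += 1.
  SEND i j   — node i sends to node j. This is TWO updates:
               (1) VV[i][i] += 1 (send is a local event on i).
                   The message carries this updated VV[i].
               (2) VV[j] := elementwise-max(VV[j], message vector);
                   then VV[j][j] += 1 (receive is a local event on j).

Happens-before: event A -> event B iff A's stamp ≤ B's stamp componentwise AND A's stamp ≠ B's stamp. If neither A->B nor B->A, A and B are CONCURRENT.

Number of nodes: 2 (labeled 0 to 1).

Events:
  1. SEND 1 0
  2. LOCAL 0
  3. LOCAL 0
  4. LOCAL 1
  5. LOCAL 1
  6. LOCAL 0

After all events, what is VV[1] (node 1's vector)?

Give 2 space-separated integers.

Initial: VV[0]=[0, 0]
Initial: VV[1]=[0, 0]
Event 1: SEND 1->0: VV[1][1]++ -> VV[1]=[0, 1], msg_vec=[0, 1]; VV[0]=max(VV[0],msg_vec) then VV[0][0]++ -> VV[0]=[1, 1]
Event 2: LOCAL 0: VV[0][0]++ -> VV[0]=[2, 1]
Event 3: LOCAL 0: VV[0][0]++ -> VV[0]=[3, 1]
Event 4: LOCAL 1: VV[1][1]++ -> VV[1]=[0, 2]
Event 5: LOCAL 1: VV[1][1]++ -> VV[1]=[0, 3]
Event 6: LOCAL 0: VV[0][0]++ -> VV[0]=[4, 1]
Final vectors: VV[0]=[4, 1]; VV[1]=[0, 3]

Answer: 0 3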